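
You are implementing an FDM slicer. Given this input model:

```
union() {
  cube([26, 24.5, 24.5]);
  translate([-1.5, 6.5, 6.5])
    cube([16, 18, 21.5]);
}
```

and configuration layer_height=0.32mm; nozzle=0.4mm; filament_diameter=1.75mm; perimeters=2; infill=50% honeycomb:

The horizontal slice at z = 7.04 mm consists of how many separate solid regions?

1

At z = 7.04 mm: the cube (footprint 26×24.5) is included at this height; the 16×18 cube at (-1.5, 6.5) contributes its full rectangle; Combining (union): the regions partially overlap (shared area 261.00 mm²), so overlapping operands fuse into one piece — 1 connected region. The result has 1 disconnected region.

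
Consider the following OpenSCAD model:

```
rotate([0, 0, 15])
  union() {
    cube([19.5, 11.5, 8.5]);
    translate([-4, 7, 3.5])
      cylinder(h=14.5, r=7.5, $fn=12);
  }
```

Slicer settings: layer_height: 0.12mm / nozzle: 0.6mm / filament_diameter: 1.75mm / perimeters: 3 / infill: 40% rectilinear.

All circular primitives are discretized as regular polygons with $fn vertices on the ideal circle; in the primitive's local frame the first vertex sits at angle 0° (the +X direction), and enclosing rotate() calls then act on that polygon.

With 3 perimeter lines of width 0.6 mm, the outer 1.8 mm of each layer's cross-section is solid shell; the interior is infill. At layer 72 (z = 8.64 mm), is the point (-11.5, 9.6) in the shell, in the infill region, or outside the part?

At z = 8.64 mm: the cube does not reach this height (z outside [0, 8.5]); the cylinder at (-4, 7): section is a regular 12-gon, circumradius r=7.5; Combining (union): only the r=7.5 cylinder at (-4, 7) is present, so the union is just that shape — 1 connected region; (whole slice rotated 15° about Z — lengths, areas and connectivity unchanged). Overall, the cross-section is a single solid region. Undo the 15° rotation: the query point maps to (-8.623, 12.249) in the un-rotated model frame. The nearest boundary edge runs (-7.75, 13.50)→(-10.50, 10.75); distance from the point to it = 0.26 mm. The point is inside the cross-section, 0.26 mm from the nearest boundary — within the 1.8 mm shell band (3 × 0.6).

shell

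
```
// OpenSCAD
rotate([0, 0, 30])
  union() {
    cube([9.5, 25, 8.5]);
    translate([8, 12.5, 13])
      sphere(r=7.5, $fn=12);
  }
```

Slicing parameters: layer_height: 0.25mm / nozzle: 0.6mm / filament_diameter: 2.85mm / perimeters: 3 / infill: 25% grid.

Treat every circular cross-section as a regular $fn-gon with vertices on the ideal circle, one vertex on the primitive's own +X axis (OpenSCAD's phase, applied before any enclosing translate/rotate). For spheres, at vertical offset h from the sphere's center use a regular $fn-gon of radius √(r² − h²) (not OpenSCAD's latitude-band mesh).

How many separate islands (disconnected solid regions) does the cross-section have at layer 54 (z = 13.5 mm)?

1

At z = 13.5 mm: the cube is not intersected at this z (z outside [0, 8.5]); the sphere at (8, 12.5): section is a regular 12-gon, circumradius = √(r²−h²) = √(7.5²−0.5²) = 7.483; Taking the union: only the r=7.5 sphere at (8, 12.5) is present, so the union is just that shape — 1 connected region; (whole slice rotated 30° about Z — lengths, areas and connectivity unchanged). Overall, the cross-section is a single solid region. Island count = 1.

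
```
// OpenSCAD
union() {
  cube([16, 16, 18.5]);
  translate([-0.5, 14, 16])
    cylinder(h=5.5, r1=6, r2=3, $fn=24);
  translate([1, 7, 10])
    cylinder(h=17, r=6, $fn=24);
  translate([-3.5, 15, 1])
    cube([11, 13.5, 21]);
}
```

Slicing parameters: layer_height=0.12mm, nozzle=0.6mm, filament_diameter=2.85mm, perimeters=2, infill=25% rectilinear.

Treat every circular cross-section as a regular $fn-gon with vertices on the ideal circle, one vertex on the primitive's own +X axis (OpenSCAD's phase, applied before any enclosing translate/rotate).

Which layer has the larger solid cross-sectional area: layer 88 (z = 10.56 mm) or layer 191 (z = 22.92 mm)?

Layer 88 (z = 10.56): the cube (footprint 16×16) is included at this height (area 256.00 mm²); the cone at (-0.5, 14) is not intersected at this z (z outside [16, 21.5]); the r=6 cylinder at (1, 7) contributes a regular 24-gon of circumradius 6 (area = (24/2)·6.000²·sin(360°/24) = 111.81 mm²); the cube at (-3.5, 15) is present — its section is the full 11×13.5 rectangle (area 148.50 mm²); Taking the union: the regions partially overlap — summed areas 516.31 mm² minus the doubly-counted overlap 75.27 mm² gives 441.04 mm² — area = 441.04 mm². So its area = 441.04 mm². Layer 191 (z = 22.92): the cube does not reach this height (z outside [0, 18.5]); the cone at (-0.5, 14) does not reach this height (z outside [16, 21.5]); the cylinder at (1, 7): section is a regular 24-gon, circumradius r=6 (area = (24/2)·6.000²·sin(360°/24) = 111.81 mm²); the cube at (-3.5, 15) does not reach this height (z outside [1, 22]); Combining (union): only the r=6 cylinder at (1, 7) is present, so the union is just that shape — area = 111.81 mm². So its area = 111.81 mm². Layer 88 is larger (441.04 vs 111.81 mm²).

layer 88 (z = 10.56 mm)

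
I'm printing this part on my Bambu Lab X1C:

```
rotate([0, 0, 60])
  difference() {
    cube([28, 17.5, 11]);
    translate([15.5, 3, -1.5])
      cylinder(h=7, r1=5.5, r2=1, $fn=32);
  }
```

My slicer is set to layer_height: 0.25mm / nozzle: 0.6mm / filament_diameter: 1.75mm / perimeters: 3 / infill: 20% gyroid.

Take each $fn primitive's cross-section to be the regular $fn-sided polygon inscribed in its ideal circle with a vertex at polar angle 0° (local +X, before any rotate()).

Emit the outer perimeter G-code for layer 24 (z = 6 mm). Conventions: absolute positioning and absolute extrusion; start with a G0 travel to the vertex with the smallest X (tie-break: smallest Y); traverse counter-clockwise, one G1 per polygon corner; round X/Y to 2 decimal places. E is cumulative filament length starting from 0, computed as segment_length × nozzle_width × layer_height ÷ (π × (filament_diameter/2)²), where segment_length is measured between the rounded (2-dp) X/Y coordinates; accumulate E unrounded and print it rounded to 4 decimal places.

G0 X-15.16 Y8.75 Z6.00
G1 X0.00 Y0.00 E1.0916
G1 X14.00 Y24.25 E2.8378
G1 X-1.16 Y33.00 E3.9294
G1 X-15.16 Y8.75 E5.6756

At z = 6 mm: the cube (footprint 28×17.5) is included at this height; the cone at (15.5, 3) does not reach this height (z outside [-1.5, 5.5]); Subtracting the remaining from the first: none of the subtracted shapes is present at this height, so the 28×17.5 cube is unchanged — 1 connected region; (whole slice rotated 60° about Z — lengths, areas and connectivity unchanged). The outline is a single polygon with 4 vertices. Extrusion per mm of travel: 0.6 × 0.25 / (π × 0.875²) = 0.062363. Accumulating E over each segment gives final E = 5.6756.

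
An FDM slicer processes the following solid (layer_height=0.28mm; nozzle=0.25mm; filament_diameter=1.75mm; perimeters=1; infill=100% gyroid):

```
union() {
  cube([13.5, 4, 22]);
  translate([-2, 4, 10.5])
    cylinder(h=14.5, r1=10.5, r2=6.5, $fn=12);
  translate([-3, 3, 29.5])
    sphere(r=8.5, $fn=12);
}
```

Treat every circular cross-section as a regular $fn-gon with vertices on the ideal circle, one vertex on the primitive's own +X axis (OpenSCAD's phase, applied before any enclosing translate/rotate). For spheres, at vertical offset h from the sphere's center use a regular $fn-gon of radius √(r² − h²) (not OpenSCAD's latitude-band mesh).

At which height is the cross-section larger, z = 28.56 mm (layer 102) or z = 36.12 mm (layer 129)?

layer 102 (z = 28.56 mm)

Layer 102 (z = 28.56): the cube is not intersected at this z (z outside [0, 22]); the cone at (-2, 4) does not reach this height (z outside [10.5, 25]); the r=8.5 sphere at (-3, 3) slices to a regular 12-gon of circumradius 8.448 (√(r²−h²) with h=0.94 from center) (area = (12/2)·8.448²·sin(360°/12) = 214.10 mm²); Taking the union: only the r=8.5 sphere at (-3, 3) is present, so the union is just that shape — area = 214.10 mm². So its area = 214.10 mm². Layer 129 (z = 36.12): the cube does not reach this height (z outside [0, 22]); the cone at (-2, 4) is absent (z outside [10.5, 25]); the r=8.5 sphere at (-3, 3) slices to a regular 12-gon of circumradius 5.332 (√(r²−h²) with h=6.62 from center) (area = (12/2)·5.332²·sin(360°/12) = 85.28 mm²); Taking the union: only the r=8.5 sphere at (-3, 3) is present, so the union is just that shape — area = 85.28 mm². So its area = 85.28 mm². Layer 102 is larger (214.10 vs 85.28 mm²).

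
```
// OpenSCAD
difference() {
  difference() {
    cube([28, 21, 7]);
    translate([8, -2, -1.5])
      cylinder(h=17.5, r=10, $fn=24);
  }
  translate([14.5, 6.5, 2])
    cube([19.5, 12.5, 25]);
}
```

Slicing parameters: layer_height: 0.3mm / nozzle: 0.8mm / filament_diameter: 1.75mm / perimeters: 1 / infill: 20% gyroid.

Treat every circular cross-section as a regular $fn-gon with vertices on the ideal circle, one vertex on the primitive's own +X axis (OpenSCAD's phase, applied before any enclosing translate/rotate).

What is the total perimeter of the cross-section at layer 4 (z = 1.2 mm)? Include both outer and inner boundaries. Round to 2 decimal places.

At z = 1.2 mm: the 28×21 cube contributes its full rectangle (perimeter 98.00 mm); the cylinder at (8, -2): section is a regular 24-gon, circumradius r=10 (perimeter = 2·24·10.000·sin(180°/24) = 62.65 mm); Taking the first minus the rest: starting from the 28×21 cube, the r=10 cylinder at (8, -2) partially overlaps it — only the 111.74 mm² overlap (of its 310.58 mm²) is removed, clipping the outline — boundary = 99.41 mm; the cube at (14.5, 6.5) does not reach this height (z outside [2, 27]); Taking the first minus the rest: none of the subtracted shapes is present at this height, so the result so far is unchanged — boundary = 99.41 mm. Overall, the cross-section is a single solid region. Total boundary length (outer) = 99.41 mm.

99.41 mm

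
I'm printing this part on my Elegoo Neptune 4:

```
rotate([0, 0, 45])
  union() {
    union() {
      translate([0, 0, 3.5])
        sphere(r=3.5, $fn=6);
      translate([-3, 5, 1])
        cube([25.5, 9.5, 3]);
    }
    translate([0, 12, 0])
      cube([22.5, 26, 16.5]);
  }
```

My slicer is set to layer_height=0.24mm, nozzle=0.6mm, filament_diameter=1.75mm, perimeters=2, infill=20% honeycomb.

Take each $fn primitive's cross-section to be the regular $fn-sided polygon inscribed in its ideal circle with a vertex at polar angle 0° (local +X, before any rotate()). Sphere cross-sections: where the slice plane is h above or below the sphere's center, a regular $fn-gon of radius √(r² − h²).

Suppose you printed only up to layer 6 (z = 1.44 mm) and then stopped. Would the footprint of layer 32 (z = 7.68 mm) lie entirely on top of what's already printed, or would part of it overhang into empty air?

entirely on top

Compare the two slices. At z = 1.44: the sphere: section is a regular 6-gon, circumradius = √(r²−h²) = √(3.5²−2.06²) = 2.830 (area = (6/2)·2.830²·sin(360°/6) = 20.80 mm²); the 25.5×9.5 cube at (-3, 5) contributes its full rectangle (area 242.25 mm²); Combining (union): the 2 present regions are separate (no shared area or edge), so areas and boundary lengths simply add and each stays a separate island — area = 263.05 mm²; the 22.5×26 cube at (0, 12) contributes its full rectangle (area 585.00 mm²); Merging all regions: the regions partially overlap — summed areas 848.05 mm² minus the doubly-counted overlap 56.25 mm² gives 791.80 mm² — area = 791.80 mm²; (rotated 45° about Z; rotation is an isometry so areas/perimeters/island counts are preserved). At z = 7.68: the sphere is not intersected at this z (|z−center|=4.180 > r=3.5); the cube at (-3, 5) does not reach this height (z outside [1, 4]); Taking the union: nothing is present at this height; the cube at (0, 12) (footprint 22.5×26) is included at this height (area 585.00 mm²); Taking the union: only the 22.5×26 cube at (0, 12) is present, so the union is just that shape — area = 585.00 mm²; (rotated 45° about Z; rotation is an isometry so areas/perimeters/island counts are preserved). Checking containment: the cross-section at z = 7.68 is a subset of the cross-section at z = 1.44.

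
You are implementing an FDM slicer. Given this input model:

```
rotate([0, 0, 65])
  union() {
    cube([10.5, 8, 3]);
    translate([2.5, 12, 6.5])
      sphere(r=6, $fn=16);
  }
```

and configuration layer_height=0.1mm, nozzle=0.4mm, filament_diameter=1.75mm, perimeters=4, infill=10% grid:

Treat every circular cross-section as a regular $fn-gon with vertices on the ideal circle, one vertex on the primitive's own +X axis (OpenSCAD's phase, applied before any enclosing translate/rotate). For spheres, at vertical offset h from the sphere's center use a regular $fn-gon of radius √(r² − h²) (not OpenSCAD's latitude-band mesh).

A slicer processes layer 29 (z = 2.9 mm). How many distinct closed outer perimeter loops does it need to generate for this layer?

1

At z = 2.9 mm: the cube is present — its section is the full 10.5×8 rectangle; the r=6 sphere at (2.5, 12) slices to a regular 16-gon of circumradius 4.800 (√(r²−h²) with h=3.6 from center); Taking the union: the regions partially overlap (shared area 2.55 mm²), so overlapping operands fuse into one piece — 1 connected region; (rotated 65° about Z; rotation is an isometry so areas/perimeters/island counts are preserved). The result has 1 disconnected region.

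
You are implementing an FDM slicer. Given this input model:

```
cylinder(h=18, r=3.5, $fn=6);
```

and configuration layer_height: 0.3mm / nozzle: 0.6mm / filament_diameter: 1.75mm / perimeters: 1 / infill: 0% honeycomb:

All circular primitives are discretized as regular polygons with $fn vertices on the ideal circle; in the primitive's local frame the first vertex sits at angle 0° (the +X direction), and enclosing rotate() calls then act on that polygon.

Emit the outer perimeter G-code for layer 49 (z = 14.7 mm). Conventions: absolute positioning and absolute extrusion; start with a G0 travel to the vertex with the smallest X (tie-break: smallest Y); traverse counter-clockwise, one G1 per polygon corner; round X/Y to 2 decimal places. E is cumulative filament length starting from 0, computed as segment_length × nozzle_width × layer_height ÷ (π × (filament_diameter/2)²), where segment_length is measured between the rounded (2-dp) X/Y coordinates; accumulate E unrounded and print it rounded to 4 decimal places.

At z = 14.7 mm: the r=3.5 cylinder contributes a regular 6-gon of circumradius 3.5. The outline is a single polygon with 6 vertices. Extrusion per mm of travel: 0.6 × 0.3 / (π × 0.875²) = 0.074835. Accumulating E over each segment gives final E = 1.5713.

G0 X-3.50 Y0.00 Z14.70
G1 X-1.75 Y-3.03 E0.2619
G1 X1.75 Y-3.03 E0.5238
G1 X3.50 Y0.00 E0.7856
G1 X1.75 Y3.03 E1.0475
G1 X-1.75 Y3.03 E1.3094
G1 X-3.50 Y0.00 E1.5713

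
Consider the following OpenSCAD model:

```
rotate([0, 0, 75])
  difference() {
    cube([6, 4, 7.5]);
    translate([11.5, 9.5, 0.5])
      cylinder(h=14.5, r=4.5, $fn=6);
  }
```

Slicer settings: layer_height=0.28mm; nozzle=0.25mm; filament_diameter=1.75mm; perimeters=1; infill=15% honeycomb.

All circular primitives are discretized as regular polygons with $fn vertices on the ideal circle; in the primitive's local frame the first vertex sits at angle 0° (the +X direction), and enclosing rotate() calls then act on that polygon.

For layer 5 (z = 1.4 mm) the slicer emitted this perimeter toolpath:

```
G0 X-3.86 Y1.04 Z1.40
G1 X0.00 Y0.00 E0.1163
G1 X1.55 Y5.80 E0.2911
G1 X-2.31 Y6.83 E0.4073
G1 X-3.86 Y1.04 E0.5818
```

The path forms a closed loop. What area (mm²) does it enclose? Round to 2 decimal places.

Apply the shoelace formula to the sequence of (X, Y) vertices; enclosed area = 23.97 mm².

23.97 mm²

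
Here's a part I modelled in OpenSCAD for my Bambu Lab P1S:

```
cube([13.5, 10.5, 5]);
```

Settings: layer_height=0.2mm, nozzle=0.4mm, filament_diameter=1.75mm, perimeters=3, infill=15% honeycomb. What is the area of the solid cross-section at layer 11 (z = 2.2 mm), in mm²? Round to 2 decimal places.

At z = 2.2 mm: the cube is present — its section is the full 13.5×10.5 rectangle (area 141.75 mm²). Overall, the cross-section is a single solid region. Net area = 141.75 mm².

141.75 mm²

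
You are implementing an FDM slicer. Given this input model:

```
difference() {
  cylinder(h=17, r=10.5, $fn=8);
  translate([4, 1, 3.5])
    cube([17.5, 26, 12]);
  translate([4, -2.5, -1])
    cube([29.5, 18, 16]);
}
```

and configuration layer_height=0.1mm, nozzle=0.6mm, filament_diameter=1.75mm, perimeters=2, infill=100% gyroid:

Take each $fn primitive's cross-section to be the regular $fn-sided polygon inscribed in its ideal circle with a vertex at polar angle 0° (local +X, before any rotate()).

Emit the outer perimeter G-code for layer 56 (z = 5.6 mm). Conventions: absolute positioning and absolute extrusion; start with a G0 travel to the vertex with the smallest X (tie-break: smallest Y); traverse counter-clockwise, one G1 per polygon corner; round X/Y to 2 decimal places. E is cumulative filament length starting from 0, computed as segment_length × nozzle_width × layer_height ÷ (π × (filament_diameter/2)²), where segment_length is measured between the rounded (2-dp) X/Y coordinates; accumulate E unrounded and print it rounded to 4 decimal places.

G0 X-10.50 Y0.00 Z5.60
G1 X-7.42 Y-7.42 E0.2004
G1 X0.00 Y-10.50 E0.4008
G1 X7.42 Y-7.42 E0.6012
G1 X9.46 Y-2.50 E0.7341
G1 X4.00 Y-2.50 E0.8703
G1 X4.00 Y8.84 E1.1532
G1 X0.00 Y10.50 E1.2612
G1 X-7.42 Y7.42 E1.4616
G1 X-10.50 Y0.00 E1.6620

At z = 5.6 mm: the r=10.5 cylinder contributes a regular 8-gon of circumradius 10.5; the 17.5×26 cube at (4, 1) contributes its full rectangle; the cube at (4, -2.5) (footprint 29.5×18) is included at this height; After the difference (first − rest): starting from the r=10.5 cylinder, the 17.5×26 cube at (4, 1) partially overlaps it — only the 32.98 mm² overlap (of its 455.00 mm²) is removed, clipping the outline; the 29.5×18 cube at (4, -2.5) partially overlaps it — only the 21.25 mm² overlap (of its 531.00 mm²) is removed, clipping the outline — 1 connected region. The outline is a single polygon with 9 vertices. Extrusion per mm of travel: 0.6 × 0.1 / (π × 0.875²) = 0.024945. Accumulating E over each segment gives final E = 1.6620.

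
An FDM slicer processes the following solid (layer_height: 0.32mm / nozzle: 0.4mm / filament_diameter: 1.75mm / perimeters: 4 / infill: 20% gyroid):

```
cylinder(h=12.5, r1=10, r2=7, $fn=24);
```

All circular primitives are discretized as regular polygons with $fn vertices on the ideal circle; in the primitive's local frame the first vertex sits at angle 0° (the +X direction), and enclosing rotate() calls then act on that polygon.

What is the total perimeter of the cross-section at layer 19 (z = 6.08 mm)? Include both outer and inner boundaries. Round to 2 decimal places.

At z = 6.08 mm: the cone contributes a regular 24-gon of circumradius 8.541 (interpolated between r1=10 and r2=7 at t=0.486) (perimeter = 2·24·8.541·sin(180°/24) = 53.51 mm). Overall, the cross-section is a single solid region. Total boundary length (outer) = 53.51 mm.

53.51 mm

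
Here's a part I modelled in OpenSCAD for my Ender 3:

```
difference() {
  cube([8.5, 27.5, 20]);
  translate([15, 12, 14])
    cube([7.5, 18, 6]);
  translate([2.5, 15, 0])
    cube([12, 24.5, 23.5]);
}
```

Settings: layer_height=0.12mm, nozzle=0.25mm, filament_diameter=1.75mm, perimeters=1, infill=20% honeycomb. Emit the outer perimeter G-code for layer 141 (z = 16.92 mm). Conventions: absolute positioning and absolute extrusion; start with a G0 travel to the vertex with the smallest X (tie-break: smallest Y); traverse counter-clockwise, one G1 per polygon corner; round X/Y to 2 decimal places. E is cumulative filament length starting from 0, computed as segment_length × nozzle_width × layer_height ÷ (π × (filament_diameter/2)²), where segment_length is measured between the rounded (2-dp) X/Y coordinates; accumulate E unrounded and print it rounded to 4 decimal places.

At z = 16.92 mm: the 8.5×27.5 cube contributes its full rectangle; the cube at (15, 12) is present — its section is the full 7.5×18 rectangle; the cube at (2.5, 15) (footprint 12×24.5) is included at this height; Taking the first minus the rest: starting from the 8.5×27.5 cube, the 7.5×18 cube at (15, 12) misses the remaining region (no effect); the 12×24.5 cube at (2.5, 15) partially overlaps it — only the 75.00 mm² overlap (of its 294.00 mm²) is removed, clipping the outline — 1 connected region. The outline is a single polygon with 6 vertices. Extrusion per mm of travel: 0.25 × 0.12 / (π × 0.875²) = 0.012473. Accumulating E over each segment gives final E = 0.8980.

G0 X0.00 Y0.00 Z16.92
G1 X8.50 Y0.00 E0.1060
G1 X8.50 Y15.00 E0.2931
G1 X2.50 Y15.00 E0.3679
G1 X2.50 Y27.50 E0.5238
G1 X0.00 Y27.50 E0.5550
G1 X0.00 Y0.00 E0.8980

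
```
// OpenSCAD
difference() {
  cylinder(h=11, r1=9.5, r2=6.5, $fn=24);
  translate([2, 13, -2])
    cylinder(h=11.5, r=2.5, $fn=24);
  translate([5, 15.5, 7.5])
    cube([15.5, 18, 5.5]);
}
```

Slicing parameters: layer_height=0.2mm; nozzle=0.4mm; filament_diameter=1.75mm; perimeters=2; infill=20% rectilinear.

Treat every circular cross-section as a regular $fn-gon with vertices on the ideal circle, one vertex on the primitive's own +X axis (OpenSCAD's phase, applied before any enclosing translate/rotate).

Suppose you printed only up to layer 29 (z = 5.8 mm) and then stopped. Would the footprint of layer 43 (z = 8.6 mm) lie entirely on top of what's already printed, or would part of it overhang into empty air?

Compare the two slices. At z = 5.8: the cone (r1=9.5→r2=6.5) has section circumradius 7.918 here — a regular 24-gon (area = (24/2)·7.918²·sin(360°/24) = 194.73 mm²); the cylinder at (2, 13): section is a regular 24-gon, circumradius r=2.5 (area = (24/2)·2.500²·sin(360°/24) = 19.41 mm²); the cube at (5, 15.5) does not reach this height (z outside [7.5, 13]); Taking the first minus the rest: starting from the cone (194.73 mm²), the r=2.5 cylinder at (2, 13) misses the remaining region (no effect) — area = 194.73 mm². At z = 8.6: the cone (r1=9.5→r2=6.5) has section circumradius 7.155 here — a regular 24-gon (area = (24/2)·7.155²·sin(360°/24) = 158.98 mm²); the r=2.5 cylinder at (2, 13) gives a regular 24-gon of circumradius 2.5 (constant along its height) (area = (24/2)·2.500²·sin(360°/24) = 19.41 mm²); the 15.5×18 cube at (5, 15.5) contributes its full rectangle (area 279.00 mm²); Taking the first minus the rest: starting from the cone (158.98 mm²), the r=2.5 cylinder at (2, 13) misses the remaining region (no effect); the 15.5×18 cube at (5, 15.5) misses the remaining region (no effect) — area = 158.98 mm². Checking containment: the cross-section at z = 8.6 is a subset of the cross-section at z = 5.8.

entirely on top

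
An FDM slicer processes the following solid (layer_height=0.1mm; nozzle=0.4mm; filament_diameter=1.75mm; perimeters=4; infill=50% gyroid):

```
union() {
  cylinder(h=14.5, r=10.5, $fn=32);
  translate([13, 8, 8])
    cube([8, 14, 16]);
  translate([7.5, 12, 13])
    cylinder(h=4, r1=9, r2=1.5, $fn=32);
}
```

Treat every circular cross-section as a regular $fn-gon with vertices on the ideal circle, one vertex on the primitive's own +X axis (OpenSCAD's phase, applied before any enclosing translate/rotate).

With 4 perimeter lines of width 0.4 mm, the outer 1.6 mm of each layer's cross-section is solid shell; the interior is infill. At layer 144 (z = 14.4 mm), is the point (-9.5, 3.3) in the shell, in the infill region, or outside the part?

shell

At z = 14.4 mm: the r=10.5 cylinder contributes a regular 32-gon of circumradius 10.5; the 8×14 cube at (13, 8) contributes its full rectangle; the cone at (7.5, 12) (r1=9→r2=1.5) has section circumradius 6.375 here — a regular 32-gon; Taking the union: the regions partially overlap (shared area 19.53 mm²), so overlapping operands fuse into one piece — 1 connected region. Overall, the cross-section is a single solid region. The nearest boundary edge runs (-10.30, 2.05)→(-9.70, 4.02); distance from the point to it = 0.40 mm. The point is inside the cross-section, 0.40 mm from the nearest boundary — within the 1.6 mm shell band (4 × 0.4).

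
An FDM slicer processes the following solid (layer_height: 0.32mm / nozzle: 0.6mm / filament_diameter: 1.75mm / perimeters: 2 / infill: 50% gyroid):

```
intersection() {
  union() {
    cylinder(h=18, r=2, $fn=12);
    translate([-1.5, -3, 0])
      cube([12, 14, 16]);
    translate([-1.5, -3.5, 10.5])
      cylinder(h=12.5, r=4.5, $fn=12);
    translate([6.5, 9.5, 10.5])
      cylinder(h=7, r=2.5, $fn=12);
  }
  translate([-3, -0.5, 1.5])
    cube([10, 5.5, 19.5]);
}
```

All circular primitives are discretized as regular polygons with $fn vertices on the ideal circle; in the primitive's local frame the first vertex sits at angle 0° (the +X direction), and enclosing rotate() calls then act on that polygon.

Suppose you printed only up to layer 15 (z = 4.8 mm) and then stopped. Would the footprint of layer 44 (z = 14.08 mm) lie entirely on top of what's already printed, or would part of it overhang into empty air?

part overhangs

Compare the two slices. At z = 4.8: the r=2 cylinder contributes a regular 12-gon of circumradius 2 (area = (12/2)·2.000²·sin(360°/12) = 12.00 mm²); the cube at (-1.5, -3) (footprint 12×14) is included at this height (area 168.00 mm²); the cylinder at (-1.5, -3.5) is absent (z outside [10.5, 23]); the cylinder at (6.5, 9.5) is absent (z outside [10.5, 17.5]); Combining (union): the regions partially overlap — summed areas 180.00 mm² minus the doubly-counted overlap 11.21 mm² gives 168.79 mm² — area = 168.79 mm²; the 10×5.5 cube at (-3, -0.5) contributes its full rectangle (area 55.00 mm²); Taking the intersection: the 10×5.5 cube at (-3, -0.5) partially overlaps that combined region; clipping to the common part keeps 47.36 mm² — area = 47.36 mm². At z = 14.08: the cylinder: section is a regular 12-gon, circumradius r=2 (area = (12/2)·2.000²·sin(360°/12) = 12.00 mm²); the cube at (-1.5, -3) is present — its section is the full 12×14 rectangle (area 168.00 mm²); the cylinder at (-1.5, -3.5): section is a regular 12-gon, circumradius r=4.5 (area = (12/2)·4.500²·sin(360°/12) = 60.75 mm²); the cylinder at (6.5, 9.5): section is a regular 12-gon, circumradius r=2.5 (area = (12/2)·2.500²·sin(360°/12) = 18.75 mm²); Taking the union: the regions partially overlap — summed areas 259.50 mm² minus the doubly-counted overlap 41.16 mm² gives 218.34 mm² — area = 218.34 mm²; the cube at (-3, -0.5) is present — its section is the full 10×5.5 rectangle (area 55.00 mm²); After intersecting: the 10×5.5 cube at (-3, -0.5) partially overlaps the result so far; clipping to the common part keeps 48.73 mm² — area = 48.73 mm². Checking containment: at z = 14.08 the cross-section extends beyond the z = 4.8 cross-section by about 1.37 mm².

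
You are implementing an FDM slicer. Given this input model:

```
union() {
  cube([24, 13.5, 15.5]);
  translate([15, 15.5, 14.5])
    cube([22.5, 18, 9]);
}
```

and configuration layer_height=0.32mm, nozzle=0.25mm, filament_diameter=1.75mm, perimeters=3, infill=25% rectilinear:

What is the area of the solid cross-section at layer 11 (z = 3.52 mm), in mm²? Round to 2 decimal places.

At z = 3.52 mm: the cube is present — its section is the full 24×13.5 rectangle (area 324.00 mm²); the cube at (15, 15.5) is absent (z outside [14.5, 23.5]); Combining (union): only the 24×13.5 cube is present, so the union is just that shape — area = 324.00 mm². Overall, the cross-section is a single solid region. Net area = 324.00 mm².

324.00 mm²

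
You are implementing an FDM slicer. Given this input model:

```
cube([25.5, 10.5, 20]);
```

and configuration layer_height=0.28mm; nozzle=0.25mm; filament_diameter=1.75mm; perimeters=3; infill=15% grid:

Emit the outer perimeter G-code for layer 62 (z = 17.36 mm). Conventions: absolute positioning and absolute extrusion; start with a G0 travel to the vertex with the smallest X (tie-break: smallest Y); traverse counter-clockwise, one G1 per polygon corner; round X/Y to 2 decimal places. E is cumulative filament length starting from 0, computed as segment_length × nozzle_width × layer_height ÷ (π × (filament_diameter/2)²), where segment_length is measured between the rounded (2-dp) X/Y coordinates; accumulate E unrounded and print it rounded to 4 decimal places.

G0 X0.00 Y0.00 Z17.36
G1 X25.50 Y0.00 E0.7421
G1 X25.50 Y10.50 E1.0477
G1 X0.00 Y10.50 E1.7898
G1 X0.00 Y0.00 E2.0954

At z = 17.36 mm: the cube is present — its section is the full 25.5×10.5 rectangle. The outline is a single polygon with 4 vertices. Extrusion per mm of travel: 0.25 × 0.28 / (π × 0.875²) = 0.029103. Accumulating E over each segment gives final E = 2.0954.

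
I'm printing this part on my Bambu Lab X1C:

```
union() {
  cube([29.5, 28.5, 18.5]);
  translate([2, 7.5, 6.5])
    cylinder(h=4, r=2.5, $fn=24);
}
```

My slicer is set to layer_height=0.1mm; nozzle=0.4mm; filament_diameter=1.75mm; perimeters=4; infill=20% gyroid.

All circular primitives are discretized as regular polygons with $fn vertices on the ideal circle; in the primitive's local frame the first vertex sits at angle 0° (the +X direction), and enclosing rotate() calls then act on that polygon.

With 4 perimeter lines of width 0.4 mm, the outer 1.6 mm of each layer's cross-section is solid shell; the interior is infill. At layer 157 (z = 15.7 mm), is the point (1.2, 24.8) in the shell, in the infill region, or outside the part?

shell

At z = 15.7 mm: the cube is present — its section is the full 29.5×28.5 rectangle; the cylinder at (2, 7.5) is absent (z outside [6.5, 10.5]); Combining (union): only the 29.5×28.5 cube is present, so the union is just that shape — 1 connected region. Overall, the cross-section is a single solid region. The nearest boundary edge runs (0.00, 28.50)→(0.00, 0.00); distance from the point to it = 1.20 mm. The point is inside the cross-section, 1.20 mm from the nearest boundary — within the 1.6 mm shell band (4 × 0.4).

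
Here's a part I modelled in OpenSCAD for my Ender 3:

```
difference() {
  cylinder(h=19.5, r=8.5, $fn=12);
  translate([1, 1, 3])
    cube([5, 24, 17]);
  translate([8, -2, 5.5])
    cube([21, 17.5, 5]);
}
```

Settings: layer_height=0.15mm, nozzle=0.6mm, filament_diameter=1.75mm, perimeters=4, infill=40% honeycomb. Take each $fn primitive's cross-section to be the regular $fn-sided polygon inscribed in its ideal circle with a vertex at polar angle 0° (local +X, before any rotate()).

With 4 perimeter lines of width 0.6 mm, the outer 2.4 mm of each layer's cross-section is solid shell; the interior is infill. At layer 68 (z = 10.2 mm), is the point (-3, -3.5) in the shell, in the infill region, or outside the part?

infill

At z = 10.2 mm: the cylinder: section is a regular 12-gon, circumradius r=8.5; the cube at (1, 1) (footprint 5×24) is included at this height; the 21×17.5 cube at (8, -2) contributes its full rectangle; Taking the first minus the rest: starting from the r=8.5 cylinder, the 5×24 cube at (1, 1) partially overlaps it — only the 31.69 mm² overlap (of its 120.00 mm²) is removed, clipping the outline; the 21×17.5 cube at (8, -2) partially overlaps it — only the 0.93 mm² overlap (of its 367.50 mm²) is removed, clipping the outline — 1 connected region. Overall, the cross-section is a single solid region. The nearest boundary edge runs (-4.25, -7.36)→(-7.36, -4.25); distance from the point to it = 3.61 mm. The point is inside the cross-section and 3.61 mm from the nearest boundary — more than the 2.4 mm shell width (4 × 0.6), so it's in the infill interior.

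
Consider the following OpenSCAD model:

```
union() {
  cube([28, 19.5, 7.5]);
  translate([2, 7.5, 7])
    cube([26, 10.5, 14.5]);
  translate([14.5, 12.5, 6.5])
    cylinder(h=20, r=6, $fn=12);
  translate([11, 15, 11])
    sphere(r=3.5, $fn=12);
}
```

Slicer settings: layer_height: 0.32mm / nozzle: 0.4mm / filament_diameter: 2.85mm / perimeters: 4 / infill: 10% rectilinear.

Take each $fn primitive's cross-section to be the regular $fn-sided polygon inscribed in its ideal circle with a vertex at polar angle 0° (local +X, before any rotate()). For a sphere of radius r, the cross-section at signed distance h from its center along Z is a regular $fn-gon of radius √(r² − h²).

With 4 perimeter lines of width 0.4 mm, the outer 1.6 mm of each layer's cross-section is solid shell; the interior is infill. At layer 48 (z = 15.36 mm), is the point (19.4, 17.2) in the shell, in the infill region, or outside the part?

At z = 15.36 mm: the cube is not intersected at this z (z outside [0, 7.5]); the cube at (2, 7.5) (footprint 26×10.5) is included at this height; the r=6 cylinder at (14.5, 12.5) gives a regular 12-gon of circumradius 6 (constant along its height); the sphere at (11, 15) is absent (|z−center|=4.360 > r=3.5); Merging all regions: the regions partially overlap (shared area 103.44 mm²), so overlapping operands fuse into one piece — 1 connected region. Overall, the cross-section is a single solid region. The nearest boundary edge runs (16.37, 18.00)→(28.00, 18.00); distance from the point to it = 0.80 mm. The point is inside the cross-section, 0.80 mm from the nearest boundary — within the 1.6 mm shell band (4 × 0.4).

shell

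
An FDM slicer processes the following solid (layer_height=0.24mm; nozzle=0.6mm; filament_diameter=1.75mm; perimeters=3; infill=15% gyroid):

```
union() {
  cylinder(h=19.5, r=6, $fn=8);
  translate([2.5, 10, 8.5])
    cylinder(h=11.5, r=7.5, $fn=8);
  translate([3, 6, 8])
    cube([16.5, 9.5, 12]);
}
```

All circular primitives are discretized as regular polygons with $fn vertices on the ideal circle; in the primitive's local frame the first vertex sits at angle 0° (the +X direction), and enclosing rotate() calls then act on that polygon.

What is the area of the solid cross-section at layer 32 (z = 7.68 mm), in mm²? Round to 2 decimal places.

101.82 mm²

At z = 7.68 mm: the cylinder: section is a regular 8-gon, circumradius r=6 (area = (8/2)·6.000²·sin(360°/8) = 101.82 mm²); the cylinder at (2.5, 10) is absent (z outside [8.5, 20]); the cube at (3, 6) is not intersected at this z (z outside [8, 20]); Taking the union: only the r=6 cylinder is present, so the union is just that shape — area = 101.82 mm². Overall, the cross-section is a single solid region. Net area = 101.82 mm².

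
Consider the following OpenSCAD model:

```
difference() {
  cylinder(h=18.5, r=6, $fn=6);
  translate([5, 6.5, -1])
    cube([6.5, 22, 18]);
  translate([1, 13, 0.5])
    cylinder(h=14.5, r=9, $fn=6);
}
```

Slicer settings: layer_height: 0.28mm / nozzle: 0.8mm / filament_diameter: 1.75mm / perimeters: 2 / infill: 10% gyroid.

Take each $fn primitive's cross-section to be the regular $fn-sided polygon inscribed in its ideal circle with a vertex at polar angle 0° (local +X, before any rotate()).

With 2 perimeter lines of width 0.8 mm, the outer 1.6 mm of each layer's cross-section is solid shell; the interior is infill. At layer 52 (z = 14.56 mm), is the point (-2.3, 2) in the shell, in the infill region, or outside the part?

infill

At z = 14.56 mm: the cylinder: section is a regular 6-gon, circumradius r=6; the cube at (5, 6.5) is present — its section is the full 6.5×22 rectangle; the r=9 cylinder at (1, 13) gives a regular 6-gon of circumradius 9 (constant along its height); Taking the first minus the rest: starting from the r=6 cylinder, the 6.5×22 cube at (5, 6.5) misses the remaining region (no effect); the r=9 cylinder at (1, 13) misses the remaining region (no effect) — 1 connected region. Overall, the cross-section is a single solid region. The nearest boundary edge runs (-6.00, 0.00)→(-3.00, 5.20); distance from the point to it = 2.20 mm. The point is inside the cross-section and 2.20 mm from the nearest boundary — more than the 1.6 mm shell width (2 × 0.8), so it's in the infill interior.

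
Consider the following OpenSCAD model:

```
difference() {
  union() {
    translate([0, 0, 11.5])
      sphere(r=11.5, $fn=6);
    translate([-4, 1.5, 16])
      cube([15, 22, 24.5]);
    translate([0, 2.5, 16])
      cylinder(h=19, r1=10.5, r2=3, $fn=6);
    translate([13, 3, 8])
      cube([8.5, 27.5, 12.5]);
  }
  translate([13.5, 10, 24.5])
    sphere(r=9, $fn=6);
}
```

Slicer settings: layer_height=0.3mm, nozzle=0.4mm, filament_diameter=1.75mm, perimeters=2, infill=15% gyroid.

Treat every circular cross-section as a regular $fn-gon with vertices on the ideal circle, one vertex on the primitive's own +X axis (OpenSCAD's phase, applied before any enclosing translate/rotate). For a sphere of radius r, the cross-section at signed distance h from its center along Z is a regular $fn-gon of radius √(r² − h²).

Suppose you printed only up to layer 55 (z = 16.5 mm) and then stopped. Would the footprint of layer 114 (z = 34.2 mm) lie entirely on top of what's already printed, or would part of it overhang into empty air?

Compare the two slices. At z = 16.5: the sphere: section is a regular 6-gon, circumradius = √(r²−h²) = √(11.5²−5²) = 10.356 (area = (6/2)·10.356²·sin(360°/6) = 278.64 mm²); the cube at (-4, 1.5) is present — its section is the full 15×22 rectangle (area 330.00 mm²); the cone at (0, 2.5): at t=0.026 of its height the radius interpolates to r₁+(r₂−r₁)t = 10.303, giving a regular 6-gon of that circumradius (area = (6/2)·10.303²·sin(360°/6) = 275.77 mm²); the cube at (13, 3) (footprint 8.5×27.5) is included at this height (area 233.75 mm²); Merging all regions: the regions partially overlap — summed areas 1118.16 mm² minus the doubly-counted overlap 346.01 mm² gives 772.16 mm² — area = 772.16 mm²; the r=9 sphere at (13.5, 10) contributes a regular 6-gon of circumradius √(9²−8²) = 4.123 (area = (6/2)·4.123²·sin(360°/6) = 44.17 mm²); Taking the first minus the rest: starting from the result so far (772.16 mm²), the r=9 sphere at (13.5, 10) partially overlaps it — only the 30.22 mm² overlap (of its 44.17 mm²) is removed, clipping the outline — area = 741.94 mm². At z = 34.2: the sphere does not reach this height (|z−center|=22.700 > r=11.5); the cube at (-4, 1.5) (footprint 15×22) is included at this height (area 330.00 mm²); the cone at (0, 2.5) (r1=10.5→r2=3) has section circumradius 3.316 here — a regular 6-gon (area = (6/2)·3.316²·sin(360°/6) = 28.56 mm²); the cube at (13, 3) is absent (z outside [8, 20.5]); Combining (union): the regions partially overlap — summed areas 358.56 mm² minus the doubly-counted overlap 20.34 mm² gives 338.23 mm² — area = 338.23 mm²; the sphere at (13.5, 10) does not reach this height (|z−center|=9.700 > r=9); After the difference (first − rest): none of the subtracted shapes is present at this height, so the result so far is unchanged — area = 338.23 mm². Checking containment: at z = 34.2 the cross-section extends beyond the z = 16.5 cross-section by about 4.56 mm².

part overhangs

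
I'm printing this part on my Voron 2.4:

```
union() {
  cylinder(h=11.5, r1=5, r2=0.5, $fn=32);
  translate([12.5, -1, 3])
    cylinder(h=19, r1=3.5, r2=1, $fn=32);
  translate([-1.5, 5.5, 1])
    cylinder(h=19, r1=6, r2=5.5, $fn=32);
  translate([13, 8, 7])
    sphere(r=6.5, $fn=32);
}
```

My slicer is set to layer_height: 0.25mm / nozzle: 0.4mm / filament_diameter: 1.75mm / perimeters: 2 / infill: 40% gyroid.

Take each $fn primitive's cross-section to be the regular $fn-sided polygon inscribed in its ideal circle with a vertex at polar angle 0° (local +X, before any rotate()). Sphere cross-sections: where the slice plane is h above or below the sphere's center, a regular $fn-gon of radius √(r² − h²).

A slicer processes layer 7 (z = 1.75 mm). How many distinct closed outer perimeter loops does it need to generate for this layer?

2

At z = 1.75 mm: the cone contributes a regular 32-gon of circumradius 4.315 (interpolated between r1=5 and r2=0.5 at t=0.152); the cone at (12.5, -1) does not reach this height (z outside [3, 22]); the cone at (-1.5, 5.5) contributes a regular 32-gon of circumradius 5.980 (interpolated between r1=6 and r2=5.5 at t=0.039); the r=6.5 sphere at (13, 8) contributes a regular 32-gon of circumradius √(6.5²−5.25²) = 3.832; Taking the union: the regions partially overlap (shared area 26.66 mm²), so overlapping operands fuse into one piece — 2 connected regions. The result has 2 disconnected regions.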